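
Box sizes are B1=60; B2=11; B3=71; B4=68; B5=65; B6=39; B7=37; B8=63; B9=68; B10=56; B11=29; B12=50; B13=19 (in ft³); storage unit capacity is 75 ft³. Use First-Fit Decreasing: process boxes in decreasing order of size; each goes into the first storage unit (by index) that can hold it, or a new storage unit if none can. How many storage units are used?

Sorted descending: 71, 68, 68, 65, 63, 60, 56, 50, 39, 37, 29, 19, 11.
71 ft³ → storage unit 1 (remaining 4 ft³)
68 ft³ → storage unit 2 (remaining 7 ft³)
68 ft³ → storage unit 3 (remaining 7 ft³)
65 ft³ → storage unit 4 (remaining 10 ft³)
63 ft³ → storage unit 5 (remaining 12 ft³)
60 ft³ → storage unit 6 (remaining 15 ft³)
56 ft³ → storage unit 7 (remaining 19 ft³)
50 ft³ → storage unit 8 (remaining 25 ft³)
39 ft³ → storage unit 9 (remaining 36 ft³)
37 ft³ → storage unit 10 (remaining 38 ft³)
29 ft³ → storage unit 9 (remaining 7 ft³)
19 ft³ → storage unit 7 (remaining 0 ft³)
11 ft³ → storage unit 5 (remaining 1 ft³)

10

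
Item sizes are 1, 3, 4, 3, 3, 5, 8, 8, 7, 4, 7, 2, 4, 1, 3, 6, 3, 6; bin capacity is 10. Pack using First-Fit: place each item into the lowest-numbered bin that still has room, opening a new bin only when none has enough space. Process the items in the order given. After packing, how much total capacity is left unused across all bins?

1 → bin 1 (remaining 9)
3 → bin 1 (remaining 6)
4 → bin 1 (remaining 2)
3 → bin 2 (remaining 7)
3 → bin 2 (remaining 4)
5 → bin 3 (remaining 5)
8 → bin 4 (remaining 2)
8 → bin 5 (remaining 2)
7 → bin 6 (remaining 3)
4 → bin 2 (remaining 0)
7 → bin 7 (remaining 3)
2 → bin 1 (remaining 0)
4 → bin 3 (remaining 1)
1 → bin 3 (remaining 0)
3 → bin 6 (remaining 0)
6 → bin 8 (remaining 4)
3 → bin 7 (remaining 0)
6 → bin 9 (remaining 4)
9 bins × 10 = 90; used 78; unused 12.

12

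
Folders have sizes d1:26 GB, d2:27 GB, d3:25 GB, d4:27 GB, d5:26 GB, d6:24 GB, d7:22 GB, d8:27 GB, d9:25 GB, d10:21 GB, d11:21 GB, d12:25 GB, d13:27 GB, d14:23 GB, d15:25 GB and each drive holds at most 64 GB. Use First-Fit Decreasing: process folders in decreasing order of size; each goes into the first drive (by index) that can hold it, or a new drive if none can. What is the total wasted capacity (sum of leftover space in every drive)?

77

Sorted descending: 27, 27, 27, 27, 26, 26, 25, 25, 25, 25, 24, 23, 22, 21, 21.
drive 1: place 27 GB, 37 GB left
drive 1: place 27 GB, 10 GB left
drive 2: place 27 GB, 37 GB left
drive 2: place 27 GB, 10 GB left
drive 3: place 26 GB, 38 GB left
drive 3: place 26 GB, 12 GB left
drive 4: place 25 GB, 39 GB left
drive 4: place 25 GB, 14 GB left
drive 5: place 25 GB, 39 GB left
drive 5: place 25 GB, 14 GB left
drive 6: place 24 GB, 40 GB left
drive 6: place 23 GB, 17 GB left
drive 7: place 22 GB, 42 GB left
drive 7: place 21 GB, 21 GB left
drive 7: place 21 GB, 0 GB left
7 drives × 64 GB = 448 GB; used 371 GB; unused 77 GB.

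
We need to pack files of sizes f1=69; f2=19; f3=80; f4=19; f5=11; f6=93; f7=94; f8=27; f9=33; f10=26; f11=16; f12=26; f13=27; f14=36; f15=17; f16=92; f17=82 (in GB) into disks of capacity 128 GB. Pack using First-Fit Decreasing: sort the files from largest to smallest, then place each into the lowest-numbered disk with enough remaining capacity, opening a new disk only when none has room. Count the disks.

Sorted descending: 94, 93, 92, 82, 80, 69, 36, 33, 27, 27, 26, 26, 19, 19, 17, 16, 11.
94 GB → disk 1 (remaining 34 GB)
93 GB → disk 2 (remaining 35 GB)
92 GB → disk 3 (remaining 36 GB)
82 GB → disk 4 (remaining 46 GB)
80 GB → disk 5 (remaining 48 GB)
69 GB → disk 6 (remaining 59 GB)
36 GB → disk 3 (remaining 0 GB)
33 GB → disk 1 (remaining 1 GB)
27 GB → disk 2 (remaining 8 GB)
27 GB → disk 4 (remaining 19 GB)
26 GB → disk 5 (remaining 22 GB)
26 GB → disk 6 (remaining 33 GB)
19 GB → disk 4 (remaining 0 GB)
19 GB → disk 5 (remaining 3 GB)
17 GB → disk 6 (remaining 16 GB)
16 GB → disk 6 (remaining 0 GB)
11 GB → disk 7 (remaining 117 GB)
Final disks: [94,33] [93,27] [92,36] [82,27,19] [80,26,19] [69,26,17,16] [11].

7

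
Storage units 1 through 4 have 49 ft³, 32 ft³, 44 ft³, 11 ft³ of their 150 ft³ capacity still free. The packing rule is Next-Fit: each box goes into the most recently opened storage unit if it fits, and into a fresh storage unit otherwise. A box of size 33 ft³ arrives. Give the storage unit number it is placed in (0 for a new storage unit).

0

Next-Fit only looks at storage unit 4, which has 11 ft³ free.
33 ft³ does not fit, so a new storage unit is opened.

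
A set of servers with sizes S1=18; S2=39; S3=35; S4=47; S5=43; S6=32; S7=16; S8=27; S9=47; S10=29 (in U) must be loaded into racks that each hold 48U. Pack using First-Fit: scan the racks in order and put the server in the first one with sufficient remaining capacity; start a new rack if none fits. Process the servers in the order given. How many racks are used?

9 racks

rack 1: place S1 (18U), 30U left
rack 2: place S2 (39U), 9U left
rack 3: place S3 (35U), 13U left
rack 4: place S4 (47U), 1U left
rack 5: place S5 (43U), 5U left
rack 6: place S6 (32U), 16U left
rack 1: place S7 (16U), 14U left
rack 7: place S8 (27U), 21U left
rack 8: place S9 (47U), 1U left
rack 9: place S10 (29U), 19U left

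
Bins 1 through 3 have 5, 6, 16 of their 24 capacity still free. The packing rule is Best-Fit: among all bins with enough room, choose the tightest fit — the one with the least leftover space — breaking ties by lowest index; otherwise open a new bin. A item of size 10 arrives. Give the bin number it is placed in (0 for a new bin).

Bins with room: bin 3 (16).
Tightest fit is bin 3 with 16 free.

3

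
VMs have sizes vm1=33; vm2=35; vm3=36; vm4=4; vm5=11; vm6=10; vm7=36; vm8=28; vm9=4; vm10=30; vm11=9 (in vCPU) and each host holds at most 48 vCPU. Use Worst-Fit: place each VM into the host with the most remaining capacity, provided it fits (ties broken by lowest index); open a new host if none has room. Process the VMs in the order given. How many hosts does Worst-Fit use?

6 hosts

Put vm1 (33 vCPU) in host 1; 15 vCPU remain.
Put vm2 (35 vCPU) in host 2; 13 vCPU remain.
Put vm3 (36 vCPU) in host 3; 12 vCPU remain.
Put vm4 (4 vCPU) in host 1; 11 vCPU remain.
Put vm5 (11 vCPU) in host 2; 2 vCPU remain.
Put vm6 (10 vCPU) in host 3; 2 vCPU remain.
Put vm7 (36 vCPU) in host 4; 12 vCPU remain.
Put vm8 (28 vCPU) in host 5; 20 vCPU remain.
Put vm9 (4 vCPU) in host 5; 16 vCPU remain.
Put vm10 (30 vCPU) in host 6; 18 vCPU remain.
Put vm11 (9 vCPU) in host 6; 9 vCPU remain.
Final hosts: [33,4] [35,11] [36,10] [36] [28,4] [30,9].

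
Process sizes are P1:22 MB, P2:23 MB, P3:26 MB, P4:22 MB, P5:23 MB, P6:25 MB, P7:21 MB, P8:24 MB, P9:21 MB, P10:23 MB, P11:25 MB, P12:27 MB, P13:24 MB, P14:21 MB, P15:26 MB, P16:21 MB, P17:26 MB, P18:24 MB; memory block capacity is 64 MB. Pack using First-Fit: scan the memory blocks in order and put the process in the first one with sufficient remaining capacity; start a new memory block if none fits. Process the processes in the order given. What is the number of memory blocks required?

Put P1 (22 MB) in memory block 1; 42 MB remain.
Put P2 (23 MB) in memory block 1; 19 MB remain.
Put P3 (26 MB) in memory block 2; 38 MB remain.
Put P4 (22 MB) in memory block 2; 16 MB remain.
Put P5 (23 MB) in memory block 3; 41 MB remain.
Put P6 (25 MB) in memory block 3; 16 MB remain.
Put P7 (21 MB) in memory block 4; 43 MB remain.
Put P8 (24 MB) in memory block 4; 19 MB remain.
Put P9 (21 MB) in memory block 5; 43 MB remain.
Put P10 (23 MB) in memory block 5; 20 MB remain.
Put P11 (25 MB) in memory block 6; 39 MB remain.
Put P12 (27 MB) in memory block 6; 12 MB remain.
Put P13 (24 MB) in memory block 7; 40 MB remain.
Put P14 (21 MB) in memory block 7; 19 MB remain.
Put P15 (26 MB) in memory block 8; 38 MB remain.
Put P16 (21 MB) in memory block 8; 17 MB remain.
Put P17 (26 MB) in memory block 9; 38 MB remain.
Put P18 (24 MB) in memory block 9; 14 MB remain.
Final memory blocks: [22,23] [26,22] [23,25] [21,24] [21,23] [25,27] [24,21] [26,21] [26,24].

9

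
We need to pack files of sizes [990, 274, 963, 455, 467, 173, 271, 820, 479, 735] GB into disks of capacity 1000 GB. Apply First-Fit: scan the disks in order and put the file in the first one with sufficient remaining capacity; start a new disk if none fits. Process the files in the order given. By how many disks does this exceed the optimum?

1

First-Fit: [990] [274,455,173] [963] [467,271] [820] [479] [735] → 7 disks.
Total size 5627 GB; any packing needs at least ⌈5627/1000⌉ = 6 disks.
An optimal packing achieves that bound: [990] [963] [820,173] [735] [479,467] [455,274,271] → 6 disks.
Excess: 7 − 6 = 1.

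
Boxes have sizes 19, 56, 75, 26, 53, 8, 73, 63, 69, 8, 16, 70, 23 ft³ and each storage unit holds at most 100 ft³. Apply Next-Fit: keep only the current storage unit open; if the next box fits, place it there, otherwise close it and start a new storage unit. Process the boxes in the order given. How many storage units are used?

7 storage units

19 ft³ → storage unit 1 (remaining 81 ft³)
56 ft³ → storage unit 1 (remaining 25 ft³)
75 ft³ → storage unit 2 (remaining 25 ft³)
26 ft³ → storage unit 3 (remaining 74 ft³)
53 ft³ → storage unit 3 (remaining 21 ft³)
8 ft³ → storage unit 3 (remaining 13 ft³)
73 ft³ → storage unit 4 (remaining 27 ft³)
63 ft³ → storage unit 5 (remaining 37 ft³)
69 ft³ → storage unit 6 (remaining 31 ft³)
8 ft³ → storage unit 6 (remaining 23 ft³)
16 ft³ → storage unit 6 (remaining 7 ft³)
70 ft³ → storage unit 7 (remaining 30 ft³)
23 ft³ → storage unit 7 (remaining 7 ft³)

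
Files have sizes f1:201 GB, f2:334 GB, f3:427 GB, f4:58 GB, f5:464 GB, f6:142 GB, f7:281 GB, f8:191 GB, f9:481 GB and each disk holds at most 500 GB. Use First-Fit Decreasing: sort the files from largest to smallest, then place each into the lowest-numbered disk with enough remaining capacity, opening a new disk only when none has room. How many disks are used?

Sorted descending: 481, 464, 427, 334, 281, 201, 191, 142, 58.
disk 1: place 481 GB, 19 GB left
disk 2: place 464 GB, 36 GB left
disk 3: place 427 GB, 73 GB left
disk 4: place 334 GB, 166 GB left
disk 5: place 281 GB, 219 GB left
disk 5: place 201 GB, 18 GB left
disk 6: place 191 GB, 309 GB left
disk 4: place 142 GB, 24 GB left
disk 3: place 58 GB, 15 GB left

6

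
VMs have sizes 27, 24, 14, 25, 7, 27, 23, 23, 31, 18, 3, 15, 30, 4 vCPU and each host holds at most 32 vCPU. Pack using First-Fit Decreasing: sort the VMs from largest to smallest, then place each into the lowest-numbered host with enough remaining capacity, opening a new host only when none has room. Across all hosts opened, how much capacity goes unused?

49

Sorted descending: 31, 30, 27, 27, 25, 24, 23, 23, 18, 15, 14, 7, 4, 3.
31 vCPU → host 1 (remaining 1 vCPU)
30 vCPU → host 2 (remaining 2 vCPU)
27 vCPU → host 3 (remaining 5 vCPU)
27 vCPU → host 4 (remaining 5 vCPU)
25 vCPU → host 5 (remaining 7 vCPU)
24 vCPU → host 6 (remaining 8 vCPU)
23 vCPU → host 7 (remaining 9 vCPU)
23 vCPU → host 8 (remaining 9 vCPU)
18 vCPU → host 9 (remaining 14 vCPU)
15 vCPU → host 10 (remaining 17 vCPU)
14 vCPU → host 9 (remaining 0 vCPU)
7 vCPU → host 5 (remaining 0 vCPU)
4 vCPU → host 3 (remaining 1 vCPU)
3 vCPU → host 4 (remaining 2 vCPU)
10 hosts × 32 vCPU = 320 vCPU; used 271 vCPU; unused 49 vCPU.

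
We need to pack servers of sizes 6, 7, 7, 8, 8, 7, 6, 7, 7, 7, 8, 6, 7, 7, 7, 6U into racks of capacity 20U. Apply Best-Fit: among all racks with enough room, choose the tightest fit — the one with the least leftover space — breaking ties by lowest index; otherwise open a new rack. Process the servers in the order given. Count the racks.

6 racks

6U → rack 1 (remaining 14U)
7U → rack 1 (remaining 7U)
7U → rack 1 (remaining 0U)
8U → rack 2 (remaining 12U)
8U → rack 2 (remaining 4U)
7U → rack 3 (remaining 13U)
6U → rack 3 (remaining 7U)
7U → rack 3 (remaining 0U)
7U → rack 4 (remaining 13U)
7U → rack 4 (remaining 6U)
8U → rack 5 (remaining 12U)
6U → rack 4 (remaining 0U)
7U → rack 5 (remaining 5U)
7U → rack 6 (remaining 13U)
7U → rack 6 (remaining 6U)
6U → rack 6 (remaining 0U)
Final racks: [6,7,7] [8,8] [7,6,7] [7,7,6] [8,7] [7,7,6].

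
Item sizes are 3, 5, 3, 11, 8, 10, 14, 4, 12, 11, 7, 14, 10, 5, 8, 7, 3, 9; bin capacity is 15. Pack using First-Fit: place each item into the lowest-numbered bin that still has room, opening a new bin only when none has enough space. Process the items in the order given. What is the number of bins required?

11 bins

Put 3 in bin 1; 12 remain.
Put 5 in bin 1; 7 remain.
Put 3 in bin 1; 4 remain.
Put 11 in bin 2; 4 remain.
Put 8 in bin 3; 7 remain.
Put 10 in bin 4; 5 remain.
Put 14 in bin 5; 1 remain.
Put 4 in bin 1; 0 remain.
Put 12 in bin 6; 3 remain.
Put 11 in bin 7; 4 remain.
Put 7 in bin 3; 0 remain.
Put 14 in bin 8; 1 remain.
Put 10 in bin 9; 5 remain.
Put 5 in bin 4; 0 remain.
Put 8 in bin 10; 7 remain.
Put 7 in bin 10; 0 remain.
Put 3 in bin 2; 1 remain.
Put 9 in bin 11; 6 remain.
Final bins: [3,5,3,4] [11,3] [8,7] [10,5] [14] [12] [11] [14] [10] [8,7] [9].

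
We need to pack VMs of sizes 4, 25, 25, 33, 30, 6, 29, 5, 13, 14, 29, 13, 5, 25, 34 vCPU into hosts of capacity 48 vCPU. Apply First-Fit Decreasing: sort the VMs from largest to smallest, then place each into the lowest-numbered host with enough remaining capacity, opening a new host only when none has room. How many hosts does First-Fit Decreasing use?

Sorted descending: 34, 33, 30, 29, 29, 25, 25, 25, 14, 13, 13, 6, 5, 5, 4.
Put 34 vCPU in host 1; 14 vCPU remain.
Put 33 vCPU in host 2; 15 vCPU remain.
Put 30 vCPU in host 3; 18 vCPU remain.
Put 29 vCPU in host 4; 19 vCPU remain.
Put 29 vCPU in host 5; 19 vCPU remain.
Put 25 vCPU in host 6; 23 vCPU remain.
Put 25 vCPU in host 7; 23 vCPU remain.
Put 25 vCPU in host 8; 23 vCPU remain.
Put 14 vCPU in host 1; 0 vCPU remain.
Put 13 vCPU in host 2; 2 vCPU remain.
Put 13 vCPU in host 3; 5 vCPU remain.
Put 6 vCPU in host 4; 13 vCPU remain.
Put 5 vCPU in host 3; 0 vCPU remain.
Put 5 vCPU in host 4; 8 vCPU remain.
Put 4 vCPU in host 4; 4 vCPU remain.

8 hosts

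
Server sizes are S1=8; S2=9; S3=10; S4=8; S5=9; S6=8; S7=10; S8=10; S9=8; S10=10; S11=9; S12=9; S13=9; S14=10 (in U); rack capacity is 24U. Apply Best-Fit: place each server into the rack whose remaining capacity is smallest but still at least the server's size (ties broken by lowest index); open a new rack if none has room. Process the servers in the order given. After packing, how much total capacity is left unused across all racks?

rack 1: place S1 (8U), 16U left
rack 1: place S2 (9U), 7U left
rack 2: place S3 (10U), 14U left
rack 2: place S4 (8U), 6U left
rack 3: place S5 (9U), 15U left
rack 3: place S6 (8U), 7U left
rack 4: place S7 (10U), 14U left
rack 4: place S8 (10U), 4U left
rack 5: place S9 (8U), 16U left
rack 5: place S10 (10U), 6U left
rack 6: place S11 (9U), 15U left
rack 6: place S12 (9U), 6U left
rack 7: place S13 (9U), 15U left
rack 7: place S14 (10U), 5U left
7 racks × 24U = 168U; used 127U; unused 41U.

41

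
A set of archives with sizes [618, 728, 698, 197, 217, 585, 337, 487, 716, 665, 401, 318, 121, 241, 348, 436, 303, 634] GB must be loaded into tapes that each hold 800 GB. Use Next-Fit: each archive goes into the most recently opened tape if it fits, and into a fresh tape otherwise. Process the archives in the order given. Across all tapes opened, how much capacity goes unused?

2350

618 GB → tape 1 (remaining 182 GB)
728 GB → tape 2 (remaining 72 GB)
698 GB → tape 3 (remaining 102 GB)
197 GB → tape 4 (remaining 603 GB)
217 GB → tape 4 (remaining 386 GB)
585 GB → tape 5 (remaining 215 GB)
337 GB → tape 6 (remaining 463 GB)
487 GB → tape 7 (remaining 313 GB)
716 GB → tape 8 (remaining 84 GB)
665 GB → tape 9 (remaining 135 GB)
401 GB → tape 10 (remaining 399 GB)
318 GB → tape 10 (remaining 81 GB)
121 GB → tape 11 (remaining 679 GB)
241 GB → tape 11 (remaining 438 GB)
348 GB → tape 11 (remaining 90 GB)
436 GB → tape 12 (remaining 364 GB)
303 GB → tape 12 (remaining 61 GB)
634 GB → tape 13 (remaining 166 GB)
13 tapes × 800 GB = 10400 GB; used 8050 GB; unused 2350 GB.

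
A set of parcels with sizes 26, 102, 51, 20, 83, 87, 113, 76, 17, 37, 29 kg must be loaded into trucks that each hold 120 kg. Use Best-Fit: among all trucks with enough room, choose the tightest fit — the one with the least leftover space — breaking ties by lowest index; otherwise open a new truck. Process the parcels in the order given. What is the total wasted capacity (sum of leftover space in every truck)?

79

Put 26 kg in truck 1; 94 kg remain.
Put 102 kg in truck 2; 18 kg remain.
Put 51 kg in truck 1; 43 kg remain.
Put 20 kg in truck 1; 23 kg remain.
Put 83 kg in truck 3; 37 kg remain.
Put 87 kg in truck 4; 33 kg remain.
Put 113 kg in truck 5; 7 kg remain.
Put 76 kg in truck 6; 44 kg remain.
Put 17 kg in truck 2; 1 kg remain.
Put 37 kg in truck 3; 0 kg remain.
Put 29 kg in truck 4; 4 kg remain.
6 trucks × 120 kg = 720 kg; used 641 kg; unused 79 kg.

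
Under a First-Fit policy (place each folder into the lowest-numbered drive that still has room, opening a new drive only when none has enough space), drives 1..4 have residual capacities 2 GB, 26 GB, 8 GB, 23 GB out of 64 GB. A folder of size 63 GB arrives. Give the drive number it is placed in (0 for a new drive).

0

No drive has ≥ 63 GB free, so a new drive is opened.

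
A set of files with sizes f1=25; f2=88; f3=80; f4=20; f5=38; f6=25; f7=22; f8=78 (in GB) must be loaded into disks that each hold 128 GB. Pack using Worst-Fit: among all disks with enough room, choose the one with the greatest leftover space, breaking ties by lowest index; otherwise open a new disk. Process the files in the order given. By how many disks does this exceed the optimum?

1

Worst-Fit: [25,88] [80,20] [38,25,22] [78] → 4 disks.
Total size 376 GB; any packing needs at least ⌈376/128⌉ = 3 disks.
An optimal packing achieves that bound: [88,38] [80,25,22] [78,25,20] → 3 disks.
Excess: 4 − 3 = 1.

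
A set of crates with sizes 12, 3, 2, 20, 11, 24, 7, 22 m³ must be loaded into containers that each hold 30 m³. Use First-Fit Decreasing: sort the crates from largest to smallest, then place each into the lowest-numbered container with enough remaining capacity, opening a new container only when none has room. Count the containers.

Sorted descending: 24, 22, 20, 12, 11, 7, 3, 2.
container 1: place 24 m³, 6 m³ left
container 2: place 22 m³, 8 m³ left
container 3: place 20 m³, 10 m³ left
container 4: place 12 m³, 18 m³ left
container 4: place 11 m³, 7 m³ left
container 2: place 7 m³, 1 m³ left
container 1: place 3 m³, 3 m³ left
container 1: place 2 m³, 1 m³ left

4 containers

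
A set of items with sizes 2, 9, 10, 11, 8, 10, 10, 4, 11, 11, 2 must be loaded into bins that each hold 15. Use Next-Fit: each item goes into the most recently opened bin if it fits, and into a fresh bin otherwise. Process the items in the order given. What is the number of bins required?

2 → bin 1 (remaining 13)
9 → bin 1 (remaining 4)
10 → bin 2 (remaining 5)
11 → bin 3 (remaining 4)
8 → bin 4 (remaining 7)
10 → bin 5 (remaining 5)
10 → bin 6 (remaining 5)
4 → bin 6 (remaining 1)
11 → bin 7 (remaining 4)
11 → bin 8 (remaining 4)
2 → bin 8 (remaining 2)

8 bins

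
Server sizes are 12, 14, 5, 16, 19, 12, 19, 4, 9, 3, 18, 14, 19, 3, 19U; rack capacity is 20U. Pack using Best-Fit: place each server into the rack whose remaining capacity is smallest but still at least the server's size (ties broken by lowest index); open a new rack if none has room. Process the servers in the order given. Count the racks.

11 racks

12U → rack 1 (remaining 8U)
14U → rack 2 (remaining 6U)
5U → rack 2 (remaining 1U)
16U → rack 3 (remaining 4U)
19U → rack 4 (remaining 1U)
12U → rack 5 (remaining 8U)
19U → rack 6 (remaining 1U)
4U → rack 3 (remaining 0U)
9U → rack 7 (remaining 11U)
3U → rack 1 (remaining 5U)
18U → rack 8 (remaining 2U)
14U → rack 9 (remaining 6U)
19U → rack 10 (remaining 1U)
3U → rack 1 (remaining 2U)
19U → rack 11 (remaining 1U)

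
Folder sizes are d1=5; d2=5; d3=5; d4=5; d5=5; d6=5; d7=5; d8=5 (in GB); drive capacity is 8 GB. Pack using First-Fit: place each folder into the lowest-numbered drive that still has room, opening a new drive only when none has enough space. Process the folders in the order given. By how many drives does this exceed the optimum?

First-Fit: [5] [5] [5] [5] [5] [5] [5] [5] → 8 drives.
8 folders exceed 4 GB (half the capacity), and no two of those can share a drive, so at least 8 drives are needed.
So 8 is already optimal.

0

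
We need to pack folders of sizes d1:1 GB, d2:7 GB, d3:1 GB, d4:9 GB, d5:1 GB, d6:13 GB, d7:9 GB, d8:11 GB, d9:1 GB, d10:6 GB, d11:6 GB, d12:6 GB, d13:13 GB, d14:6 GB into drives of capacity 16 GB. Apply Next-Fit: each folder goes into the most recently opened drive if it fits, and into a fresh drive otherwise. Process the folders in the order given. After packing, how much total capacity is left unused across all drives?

d1 (1 GB) → drive 1 (remaining 15 GB)
d2 (7 GB) → drive 1 (remaining 8 GB)
d3 (1 GB) → drive 1 (remaining 7 GB)
d4 (9 GB) → drive 2 (remaining 7 GB)
d5 (1 GB) → drive 2 (remaining 6 GB)
d6 (13 GB) → drive 3 (remaining 3 GB)
d7 (9 GB) → drive 4 (remaining 7 GB)
d8 (11 GB) → drive 5 (remaining 5 GB)
d9 (1 GB) → drive 5 (remaining 4 GB)
d10 (6 GB) → drive 6 (remaining 10 GB)
d11 (6 GB) → drive 6 (remaining 4 GB)
d12 (6 GB) → drive 7 (remaining 10 GB)
d13 (13 GB) → drive 8 (remaining 3 GB)
d14 (6 GB) → drive 9 (remaining 10 GB)
9 drives × 16 GB = 144 GB; used 90 GB; unused 54 GB.

54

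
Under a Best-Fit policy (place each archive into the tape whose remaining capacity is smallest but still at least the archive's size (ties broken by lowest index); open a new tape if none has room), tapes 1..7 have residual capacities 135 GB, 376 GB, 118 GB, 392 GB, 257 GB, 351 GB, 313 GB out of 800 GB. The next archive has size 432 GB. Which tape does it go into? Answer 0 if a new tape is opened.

0

No tape has ≥ 432 GB free, so a new tape is opened.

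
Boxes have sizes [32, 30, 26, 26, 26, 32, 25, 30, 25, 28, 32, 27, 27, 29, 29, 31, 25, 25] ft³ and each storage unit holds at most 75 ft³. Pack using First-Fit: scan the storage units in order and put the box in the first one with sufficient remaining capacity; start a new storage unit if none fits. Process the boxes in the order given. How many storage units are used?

9 storage units

storage unit 1: place 32 ft³, 43 ft³ left
storage unit 1: place 30 ft³, 13 ft³ left
storage unit 2: place 26 ft³, 49 ft³ left
storage unit 2: place 26 ft³, 23 ft³ left
storage unit 3: place 26 ft³, 49 ft³ left
storage unit 3: place 32 ft³, 17 ft³ left
storage unit 4: place 25 ft³, 50 ft³ left
storage unit 4: place 30 ft³, 20 ft³ left
storage unit 5: place 25 ft³, 50 ft³ left
storage unit 5: place 28 ft³, 22 ft³ left
storage unit 6: place 32 ft³, 43 ft³ left
storage unit 6: place 27 ft³, 16 ft³ left
storage unit 7: place 27 ft³, 48 ft³ left
storage unit 7: place 29 ft³, 19 ft³ left
storage unit 8: place 29 ft³, 46 ft³ left
storage unit 8: place 31 ft³, 15 ft³ left
storage unit 9: place 25 ft³, 50 ft³ left
storage unit 9: place 25 ft³, 25 ft³ left
Final storage units: [32,30] [26,26] [26,32] [25,30] [25,28] [32,27] [27,29] [29,31] [25,25].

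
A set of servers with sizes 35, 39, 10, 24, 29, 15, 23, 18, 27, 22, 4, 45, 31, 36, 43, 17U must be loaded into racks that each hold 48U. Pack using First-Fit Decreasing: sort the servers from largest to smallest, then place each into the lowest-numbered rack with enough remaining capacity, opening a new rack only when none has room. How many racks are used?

Sorted descending: 45, 43, 39, 36, 35, 31, 29, 27, 24, 23, 22, 18, 17, 15, 10, 4.
Put 45U in rack 1; 3U remain.
Put 43U in rack 2; 5U remain.
Put 39U in rack 3; 9U remain.
Put 36U in rack 4; 12U remain.
Put 35U in rack 5; 13U remain.
Put 31U in rack 6; 17U remain.
Put 29U in rack 7; 19U remain.
Put 27U in rack 8; 21U remain.
Put 24U in rack 9; 24U remain.
Put 23U in rack 9; 1U remain.
Put 22U in rack 10; 26U remain.
Put 18U in rack 7; 1U remain.
Put 17U in rack 6; 0U remain.
Put 15U in rack 8; 6U remain.
Put 10U in rack 4; 2U remain.
Put 4U in rack 2; 1U remain.

10 racks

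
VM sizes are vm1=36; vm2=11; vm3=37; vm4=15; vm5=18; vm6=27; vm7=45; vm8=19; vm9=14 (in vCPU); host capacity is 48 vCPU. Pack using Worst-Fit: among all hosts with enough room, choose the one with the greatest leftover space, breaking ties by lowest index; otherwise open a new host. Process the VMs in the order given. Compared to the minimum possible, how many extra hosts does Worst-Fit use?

Worst-Fit: [36,11] [37] [15,18,14] [27,19] [45] → 5 hosts.
Total size 222 vCPU; any packing needs at least ⌈222/48⌉ = 5 hosts.
So 5 is already optimal.

0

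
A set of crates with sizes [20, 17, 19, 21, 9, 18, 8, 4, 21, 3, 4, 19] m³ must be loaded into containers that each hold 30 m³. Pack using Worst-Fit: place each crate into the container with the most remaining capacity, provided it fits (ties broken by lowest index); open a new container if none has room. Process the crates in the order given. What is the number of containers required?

7 containers

container 1: place 20 m³, 10 m³ left
container 2: place 17 m³, 13 m³ left
container 3: place 19 m³, 11 m³ left
container 4: place 21 m³, 9 m³ left
container 2: place 9 m³, 4 m³ left
container 5: place 18 m³, 12 m³ left
container 5: place 8 m³, 4 m³ left
container 3: place 4 m³, 7 m³ left
container 6: place 21 m³, 9 m³ left
container 1: place 3 m³, 7 m³ left
container 4: place 4 m³, 5 m³ left
container 7: place 19 m³, 11 m³ left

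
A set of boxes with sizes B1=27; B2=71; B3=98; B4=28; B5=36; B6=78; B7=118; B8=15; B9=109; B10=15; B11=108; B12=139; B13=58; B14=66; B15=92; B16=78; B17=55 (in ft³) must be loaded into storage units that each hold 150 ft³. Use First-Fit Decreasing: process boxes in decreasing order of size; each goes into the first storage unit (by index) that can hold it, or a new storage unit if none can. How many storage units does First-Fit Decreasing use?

9

Sorted descending: 139, 118, 109, 108, 98, 92, 78, 78, 71, 66, 58, 55, 36, 28, 27, 15, 15.
storage unit 1: place 139 ft³, 11 ft³ left
storage unit 2: place 118 ft³, 32 ft³ left
storage unit 3: place 109 ft³, 41 ft³ left
storage unit 4: place 108 ft³, 42 ft³ left
storage unit 5: place 98 ft³, 52 ft³ left
storage unit 6: place 92 ft³, 58 ft³ left
storage unit 7: place 78 ft³, 72 ft³ left
storage unit 8: place 78 ft³, 72 ft³ left
storage unit 7: place 71 ft³, 1 ft³ left
storage unit 8: place 66 ft³, 6 ft³ left
storage unit 6: place 58 ft³, 0 ft³ left
storage unit 9: place 55 ft³, 95 ft³ left
storage unit 3: place 36 ft³, 5 ft³ left
storage unit 2: place 28 ft³, 4 ft³ left
storage unit 4: place 27 ft³, 15 ft³ left
storage unit 4: place 15 ft³, 0 ft³ left
storage unit 5: place 15 ft³, 37 ft³ left
Final storage units: [139] [118,28] [109,36] [108,27,15] [98,15] [92,58] [78,71] [78,66] [55].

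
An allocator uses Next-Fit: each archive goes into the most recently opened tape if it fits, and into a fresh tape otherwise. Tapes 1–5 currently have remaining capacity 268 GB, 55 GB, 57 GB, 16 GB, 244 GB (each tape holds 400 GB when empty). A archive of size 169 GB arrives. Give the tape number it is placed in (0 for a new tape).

5

Next-Fit only looks at tape 5, which has 244 GB free.
169 GB fits there.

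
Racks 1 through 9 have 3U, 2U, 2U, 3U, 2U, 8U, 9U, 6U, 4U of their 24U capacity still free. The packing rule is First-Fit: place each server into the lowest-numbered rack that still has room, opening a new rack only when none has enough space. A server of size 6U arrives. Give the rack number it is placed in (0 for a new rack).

Racks with room: rack 6 (8U), rack 7 (9U), rack 8 (6U).
The first with room is rack 6.

6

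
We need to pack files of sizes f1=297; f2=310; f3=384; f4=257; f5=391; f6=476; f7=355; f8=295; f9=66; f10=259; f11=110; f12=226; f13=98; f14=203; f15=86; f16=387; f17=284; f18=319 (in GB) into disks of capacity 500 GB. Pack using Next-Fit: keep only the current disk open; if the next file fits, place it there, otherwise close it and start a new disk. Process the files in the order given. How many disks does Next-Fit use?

disk 1: place f1 (297 GB), 203 GB left
disk 2: place f2 (310 GB), 190 GB left
disk 3: place f3 (384 GB), 116 GB left
disk 4: place f4 (257 GB), 243 GB left
disk 5: place f5 (391 GB), 109 GB left
disk 6: place f6 (476 GB), 24 GB left
disk 7: place f7 (355 GB), 145 GB left
disk 8: place f8 (295 GB), 205 GB left
disk 8: place f9 (66 GB), 139 GB left
disk 9: place f10 (259 GB), 241 GB left
disk 9: place f11 (110 GB), 131 GB left
disk 10: place f12 (226 GB), 274 GB left
disk 10: place f13 (98 GB), 176 GB left
disk 11: place f14 (203 GB), 297 GB left
disk 11: place f15 (86 GB), 211 GB left
disk 12: place f16 (387 GB), 113 GB left
disk 13: place f17 (284 GB), 216 GB left
disk 14: place f18 (319 GB), 181 GB left
Final disks: [297] [310] [384] [257] [391] [476] [355] [295,66] [259,110] [226,98] [203,86] [387] [284] [319].

14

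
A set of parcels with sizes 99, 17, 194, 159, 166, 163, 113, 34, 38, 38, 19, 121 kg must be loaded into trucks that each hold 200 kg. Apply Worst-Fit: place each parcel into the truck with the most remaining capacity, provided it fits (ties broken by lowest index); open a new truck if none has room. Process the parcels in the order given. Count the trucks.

99 kg → truck 1 (remaining 101 kg)
17 kg → truck 1 (remaining 84 kg)
194 kg → truck 2 (remaining 6 kg)
159 kg → truck 3 (remaining 41 kg)
166 kg → truck 4 (remaining 34 kg)
163 kg → truck 5 (remaining 37 kg)
113 kg → truck 6 (remaining 87 kg)
34 kg → truck 6 (remaining 53 kg)
38 kg → truck 1 (remaining 46 kg)
38 kg → truck 6 (remaining 15 kg)
19 kg → truck 1 (remaining 27 kg)
121 kg → truck 7 (remaining 79 kg)

7 trucks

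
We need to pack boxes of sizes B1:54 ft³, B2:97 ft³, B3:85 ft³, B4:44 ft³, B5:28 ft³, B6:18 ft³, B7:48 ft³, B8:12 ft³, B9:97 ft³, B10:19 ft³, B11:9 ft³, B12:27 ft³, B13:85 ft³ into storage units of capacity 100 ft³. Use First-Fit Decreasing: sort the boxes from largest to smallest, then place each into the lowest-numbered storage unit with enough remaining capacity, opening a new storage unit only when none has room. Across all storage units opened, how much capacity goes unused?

77

Sorted descending: 97, 97, 85, 85, 54, 48, 44, 28, 27, 19, 18, 12, 9.
Put 97 ft³ in storage unit 1; 3 ft³ remain.
Put 97 ft³ in storage unit 2; 3 ft³ remain.
Put 85 ft³ in storage unit 3; 15 ft³ remain.
Put 85 ft³ in storage unit 4; 15 ft³ remain.
Put 54 ft³ in storage unit 5; 46 ft³ remain.
Put 48 ft³ in storage unit 6; 52 ft³ remain.
Put 44 ft³ in storage unit 5; 2 ft³ remain.
Put 28 ft³ in storage unit 6; 24 ft³ remain.
Put 27 ft³ in storage unit 7; 73 ft³ remain.
Put 19 ft³ in storage unit 6; 5 ft³ remain.
Put 18 ft³ in storage unit 7; 55 ft³ remain.
Put 12 ft³ in storage unit 3; 3 ft³ remain.
Put 9 ft³ in storage unit 4; 6 ft³ remain.
7 storage units × 100 ft³ = 700 ft³; used 623 ft³; unused 77 ft³.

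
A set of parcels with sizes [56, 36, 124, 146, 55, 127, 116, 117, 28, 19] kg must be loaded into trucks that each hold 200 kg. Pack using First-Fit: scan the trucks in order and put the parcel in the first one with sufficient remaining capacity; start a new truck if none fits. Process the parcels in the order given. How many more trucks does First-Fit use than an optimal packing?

1

First-Fit: [56,36,55,28,19] [124] [146] [127] [116] [117] → 6 trucks.
Total size 824 kg; any packing needs at least ⌈824/200⌉ = 5 trucks.
An optimal packing achieves that bound: [146,36] [127,56] [124,55,19] [117,28] [116] → 5 trucks.
Excess: 6 − 5 = 1.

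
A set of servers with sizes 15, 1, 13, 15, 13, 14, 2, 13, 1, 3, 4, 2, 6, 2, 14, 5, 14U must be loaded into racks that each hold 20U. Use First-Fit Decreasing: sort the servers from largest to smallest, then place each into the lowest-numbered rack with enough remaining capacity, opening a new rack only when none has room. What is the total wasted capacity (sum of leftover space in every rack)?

23

Sorted descending: 15, 15, 14, 14, 14, 13, 13, 13, 6, 5, 4, 3, 2, 2, 2, 1, 1.
rack 1: place 15U, 5U left
rack 2: place 15U, 5U left
rack 3: place 14U, 6U left
rack 4: place 14U, 6U left
rack 5: place 14U, 6U left
rack 6: place 13U, 7U left
rack 7: place 13U, 7U left
rack 8: place 13U, 7U left
rack 3: place 6U, 0U left
rack 1: place 5U, 0U left
rack 2: place 4U, 1U left
rack 4: place 3U, 3U left
rack 4: place 2U, 1U left
rack 5: place 2U, 4U left
rack 5: place 2U, 2U left
rack 2: place 1U, 0U left
rack 4: place 1U, 0U left
8 racks × 20U = 160U; used 137U; unused 23U.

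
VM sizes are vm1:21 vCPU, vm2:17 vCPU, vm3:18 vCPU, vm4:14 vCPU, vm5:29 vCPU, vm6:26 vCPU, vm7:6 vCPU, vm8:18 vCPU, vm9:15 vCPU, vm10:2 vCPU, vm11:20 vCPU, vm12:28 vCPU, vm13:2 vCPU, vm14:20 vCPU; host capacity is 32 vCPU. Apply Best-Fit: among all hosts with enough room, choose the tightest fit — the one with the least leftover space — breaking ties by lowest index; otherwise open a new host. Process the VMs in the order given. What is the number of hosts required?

9 hosts

Put vm1 (21 vCPU) in host 1; 11 vCPU remain.
Put vm2 (17 vCPU) in host 2; 15 vCPU remain.
Put vm3 (18 vCPU) in host 3; 14 vCPU remain.
Put vm4 (14 vCPU) in host 3; 0 vCPU remain.
Put vm5 (29 vCPU) in host 4; 3 vCPU remain.
Put vm6 (26 vCPU) in host 5; 6 vCPU remain.
Put vm7 (6 vCPU) in host 5; 0 vCPU remain.
Put vm8 (18 vCPU) in host 6; 14 vCPU remain.
Put vm9 (15 vCPU) in host 2; 0 vCPU remain.
Put vm10 (2 vCPU) in host 4; 1 vCPU remain.
Put vm11 (20 vCPU) in host 7; 12 vCPU remain.
Put vm12 (28 vCPU) in host 8; 4 vCPU remain.
Put vm13 (2 vCPU) in host 8; 2 vCPU remain.
Put vm14 (20 vCPU) in host 9; 12 vCPU remain.
Final hosts: [21] [17,15] [18,14] [29,2] [26,6] [18] [20] [28,2] [20].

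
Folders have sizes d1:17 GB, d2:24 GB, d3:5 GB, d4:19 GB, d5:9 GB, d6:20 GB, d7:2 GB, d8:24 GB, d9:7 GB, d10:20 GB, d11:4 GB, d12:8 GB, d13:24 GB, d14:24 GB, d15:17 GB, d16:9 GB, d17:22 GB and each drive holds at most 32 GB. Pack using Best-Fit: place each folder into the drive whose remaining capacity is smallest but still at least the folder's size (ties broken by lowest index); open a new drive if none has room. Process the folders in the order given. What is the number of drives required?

10

drive 1: place d1 (17 GB), 15 GB left
drive 2: place d2 (24 GB), 8 GB left
drive 2: place d3 (5 GB), 3 GB left
drive 3: place d4 (19 GB), 13 GB left
drive 3: place d5 (9 GB), 4 GB left
drive 4: place d6 (20 GB), 12 GB left
drive 2: place d7 (2 GB), 1 GB left
drive 5: place d8 (24 GB), 8 GB left
drive 5: place d9 (7 GB), 1 GB left
drive 6: place d10 (20 GB), 12 GB left
drive 3: place d11 (4 GB), 0 GB left
drive 4: place d12 (8 GB), 4 GB left
drive 7: place d13 (24 GB), 8 GB left
drive 8: place d14 (24 GB), 8 GB left
drive 9: place d15 (17 GB), 15 GB left
drive 6: place d16 (9 GB), 3 GB left
drive 10: place d17 (22 GB), 10 GB left
Final drives: [17] [24,5,2] [19,9,4] [20,8] [24,7] [20,9] [24] [24] [17] [22].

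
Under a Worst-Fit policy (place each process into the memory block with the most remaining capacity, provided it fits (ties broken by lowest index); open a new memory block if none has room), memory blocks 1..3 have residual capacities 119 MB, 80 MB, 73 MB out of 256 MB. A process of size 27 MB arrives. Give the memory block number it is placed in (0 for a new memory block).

1

Memory blocks with room: memory block 1 (119 MB), memory block 2 (80 MB), memory block 3 (73 MB).
Most room is memory block 1 with 119 MB free.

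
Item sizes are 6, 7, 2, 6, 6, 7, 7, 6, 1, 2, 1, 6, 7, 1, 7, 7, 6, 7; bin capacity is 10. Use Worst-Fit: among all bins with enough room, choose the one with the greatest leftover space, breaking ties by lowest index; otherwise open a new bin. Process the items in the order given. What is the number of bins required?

bin 1: place 6, 4 left
bin 2: place 7, 3 left
bin 1: place 2, 2 left
bin 3: place 6, 4 left
bin 4: place 6, 4 left
bin 5: place 7, 3 left
bin 6: place 7, 3 left
bin 7: place 6, 4 left
bin 3: place 1, 3 left
bin 4: place 2, 2 left
bin 7: place 1, 3 left
bin 8: place 6, 4 left
bin 9: place 7, 3 left
bin 8: place 1, 3 left
bin 10: place 7, 3 left
bin 11: place 7, 3 left
bin 12: place 6, 4 left
bin 13: place 7, 3 left
Final bins: [6,2] [7] [6,1] [6,2] [7] [7] [6,1] [6,1] [7] [7] [7] [6] [7].

13 bins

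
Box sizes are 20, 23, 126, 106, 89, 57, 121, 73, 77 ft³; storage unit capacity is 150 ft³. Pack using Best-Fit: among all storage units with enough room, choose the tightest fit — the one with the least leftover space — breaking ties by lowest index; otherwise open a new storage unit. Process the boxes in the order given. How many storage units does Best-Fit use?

5 storage units

storage unit 1: place 20 ft³, 130 ft³ left
storage unit 1: place 23 ft³, 107 ft³ left
storage unit 2: place 126 ft³, 24 ft³ left
storage unit 1: place 106 ft³, 1 ft³ left
storage unit 3: place 89 ft³, 61 ft³ left
storage unit 3: place 57 ft³, 4 ft³ left
storage unit 4: place 121 ft³, 29 ft³ left
storage unit 5: place 73 ft³, 77 ft³ left
storage unit 5: place 77 ft³, 0 ft³ left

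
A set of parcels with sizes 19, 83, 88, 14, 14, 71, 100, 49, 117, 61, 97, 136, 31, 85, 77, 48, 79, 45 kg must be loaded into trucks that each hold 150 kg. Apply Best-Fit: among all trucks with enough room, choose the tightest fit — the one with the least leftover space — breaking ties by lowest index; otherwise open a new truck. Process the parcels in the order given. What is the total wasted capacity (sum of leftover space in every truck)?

136

truck 1: place 19 kg, 131 kg left
truck 1: place 83 kg, 48 kg left
truck 2: place 88 kg, 62 kg left
truck 1: place 14 kg, 34 kg left
truck 1: place 14 kg, 20 kg left
truck 3: place 71 kg, 79 kg left
truck 4: place 100 kg, 50 kg left
truck 4: place 49 kg, 1 kg left
truck 5: place 117 kg, 33 kg left
truck 2: place 61 kg, 1 kg left
truck 6: place 97 kg, 53 kg left
truck 7: place 136 kg, 14 kg left
truck 5: place 31 kg, 2 kg left
truck 8: place 85 kg, 65 kg left
truck 3: place 77 kg, 2 kg left
truck 6: place 48 kg, 5 kg left
truck 9: place 79 kg, 71 kg left
truck 8: place 45 kg, 20 kg left
9 trucks × 150 kg = 1350 kg; used 1214 kg; unused 136 kg.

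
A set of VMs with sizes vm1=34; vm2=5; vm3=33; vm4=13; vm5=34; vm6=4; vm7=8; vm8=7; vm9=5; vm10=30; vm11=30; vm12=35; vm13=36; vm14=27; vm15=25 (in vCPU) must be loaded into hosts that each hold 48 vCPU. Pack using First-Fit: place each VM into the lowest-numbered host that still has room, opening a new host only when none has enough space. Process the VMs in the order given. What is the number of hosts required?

Put vm1 (34 vCPU) in host 1; 14 vCPU remain.
Put vm2 (5 vCPU) in host 1; 9 vCPU remain.
Put vm3 (33 vCPU) in host 2; 15 vCPU remain.
Put vm4 (13 vCPU) in host 2; 2 vCPU remain.
Put vm5 (34 vCPU) in host 3; 14 vCPU remain.
Put vm6 (4 vCPU) in host 1; 5 vCPU remain.
Put vm7 (8 vCPU) in host 3; 6 vCPU remain.
Put vm8 (7 vCPU) in host 4; 41 vCPU remain.
Put vm9 (5 vCPU) in host 1; 0 vCPU remain.
Put vm10 (30 vCPU) in host 4; 11 vCPU remain.
Put vm11 (30 vCPU) in host 5; 18 vCPU remain.
Put vm12 (35 vCPU) in host 6; 13 vCPU remain.
Put vm13 (36 vCPU) in host 7; 12 vCPU remain.
Put vm14 (27 vCPU) in host 8; 21 vCPU remain.
Put vm15 (25 vCPU) in host 9; 23 vCPU remain.

9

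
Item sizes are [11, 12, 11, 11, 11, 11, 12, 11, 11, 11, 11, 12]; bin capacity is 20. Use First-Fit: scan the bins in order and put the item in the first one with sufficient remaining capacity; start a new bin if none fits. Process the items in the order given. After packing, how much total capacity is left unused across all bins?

105

11 → bin 1 (remaining 9)
12 → bin 2 (remaining 8)
11 → bin 3 (remaining 9)
11 → bin 4 (remaining 9)
11 → bin 5 (remaining 9)
11 → bin 6 (remaining 9)
12 → bin 7 (remaining 8)
11 → bin 8 (remaining 9)
11 → bin 9 (remaining 9)
11 → bin 10 (remaining 9)
11 → bin 11 (remaining 9)
12 → bin 12 (remaining 8)
12 bins × 20 = 240; used 135; unused 105.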